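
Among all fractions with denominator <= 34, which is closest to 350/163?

73/34

Expand x = 350/163 as a continued fraction with the Euclidean algorithm:
  350 = 2*163 + 24, so a_0 = 2.
  163 = 6*24 + 19, so a_1 = 6.
  24 = 1*19 + 5, so a_2 = 1.
  19 = 3*5 + 4, so a_3 = 3.
  5 = 1*4 + 1, so a_4 = 1.
  4 = 4*1 + 0, so a_5 = 4.
so x = [2; 6, 1, 3, 1, 4].
Convergents (p_i = a_i*p_{i-1} + p_{i-2}, q_i = a_i*q_{i-1} + q_{i-2} with p_{-2}=0, p_{-1}=1, q_{-2}=1, q_{-1}=0), until the denominator exceeds 34:
  i=0: a_0=2, p_0 = 2*1 + 0 = 2, q_0 = 2*0 + 1 = 1.
  i=1: a_1=6, p_1 = 6*2 + 1 = 13, q_1 = 6*1 + 0 = 6.
  i=2: a_2=1, p_2 = 1*13 + 2 = 15, q_2 = 1*6 + 1 = 7.
  i=3: a_3=3, p_3 = 3*15 + 13 = 58, q_3 = 3*7 + 6 = 27.
  i=4: a_4=1, p_4 = 1*58 + 15 = 73, q_4 = 1*27 + 7 = 34.
  i=5: a_5=4, p_5 = 4*73 + 58 = 350, q_5 = 4*34 + 27 = 163.
q_5 = 163 > 34, so the last convergent with denominator <= 34 is p_4/q_4 = 73/34.
The closest fraction with denominator <= 34 is either p_4/q_4 or the intermediate fraction (k*p_4 + p_3)/(k*q_4 + q_3) with the largest k >= 1 whose denominator stays <= 34; these approach x as k grows, and every other convergent or intermediate fraction in range is farther away.
Largest k: floor((34 - q_3)/q_4) = floor((34 - 27)/34) = 0.
Since k = 0, no intermediate fraction beyond p_4/q_4 has denominator <= 34, so the convergent 73/34 is the closest (its error is |350*34 - 73*163|/(163*34) = 1/5542).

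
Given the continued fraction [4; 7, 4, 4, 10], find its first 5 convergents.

4/1, 29/7, 120/29, 509/123, 5210/1259

Using the convergent recurrence p_i = a_i*p_{i-1} + p_{i-2}, q_i = a_i*q_{i-1} + q_{i-2} with p_{-2}=0, p_{-1}=1, q_{-2}=1, q_{-1}=0:
  i=0: a_0=4, p_0 = 4*1 + 0 = 4, q_0 = 4*0 + 1 = 1.
  i=1: a_1=7, p_1 = 7*4 + 1 = 29, q_1 = 7*1 + 0 = 7.
  i=2: a_2=4, p_2 = 4*29 + 4 = 120, q_2 = 4*7 + 1 = 29.
  i=3: a_3=4, p_3 = 4*120 + 29 = 509, q_3 = 4*29 + 7 = 123.
  i=4: a_4=10, p_4 = 10*509 + 120 = 5210, q_4 = 10*123 + 29 = 1259.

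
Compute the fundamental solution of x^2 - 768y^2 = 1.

First expand sqrt(768) as a continued fraction. With x_i = (sqrt(768) + m_i)/d_i and (m_0, d_0) = (0, 1): a_0 = floor(sqrt(768)) = 27, since 27^2 = 729 <= 768 < 784 = 28^2.
Iterate m_{i+1} = d_i*a_i - m_i, d_{i+1} = (768 - m_{i+1}^2)/d_i, a_{i+1} = floor((a_0 + m_{i+1})/d_{i+1}):
  m_1 = 1*27 - 0 = 27, d_1 = (768 - 27^2)/1 = 39/1 = 39, a_1 = floor((27 + 27)/39) = 1.
  m_2 = 39*1 - 27 = 12, d_2 = (768 - 12^2)/39 = 624/39 = 16, a_2 = floor((27 + 12)/16) = 2.
  m_3 = 16*2 - 12 = 20, d_3 = (768 - 20^2)/16 = 368/16 = 23, a_3 = floor((27 + 20)/23) = 2.
  m_4 = 23*2 - 20 = 26, d_4 = (768 - 26^2)/23 = 92/23 = 4, a_4 = floor((27 + 26)/4) = 13.
  m_5 = 4*13 - 26 = 26, d_5 = (768 - 26^2)/4 = 92/4 = 23, a_5 = floor((27 + 26)/23) = 2.
  m_6 = 23*2 - 26 = 20, d_6 = (768 - 20^2)/23 = 368/23 = 16, a_6 = floor((27 + 20)/16) = 2.
  m_7 = 16*2 - 20 = 12, d_7 = (768 - 12^2)/16 = 624/16 = 39, a_7 = floor((27 + 12)/39) = 1.
  m_8 = 39*1 - 12 = 27, d_8 = (768 - 27^2)/39 = 39/39 = 1, a_8 = floor((27 + 27)/1) = 54.
  m_9 = 1*54 - 27 = 27, d_9 = (768 - 27^2)/1 = 39/1 = 39: (m_9, d_9) = (m_1, d_1) = (27, 39), so from here the quotients repeat a_1, ..., a_8; the period length is 8.
So sqrt(768) = [27; (1, 2, 2, 13, 2, 2, 1, 54)] with period length k = 8.
k is even, so the fundamental solution of x^2 - 768y^2 = 1 is (p_{k-1}, q_{k-1}) = (p_7, q_7); compute convergents through index 7.
Convergents (p_i = a_i*p_{i-1} + p_{i-2}, q_i = a_i*q_{i-1} + q_{i-2} with p_{-2}=0, p_{-1}=1, q_{-2}=1, q_{-1}=0):
  i=0: a_0=27, p_0 = 27*1 + 0 = 27, q_0 = 27*0 + 1 = 1.
  i=1: a_1=1, p_1 = 1*27 + 1 = 28, q_1 = 1*1 + 0 = 1.
  i=2: a_2=2, p_2 = 2*28 + 27 = 83, q_2 = 2*1 + 1 = 3.
  i=3: a_3=2, p_3 = 2*83 + 28 = 194, q_3 = 2*3 + 1 = 7.
  i=4: a_4=13, p_4 = 13*194 + 83 = 2605, q_4 = 13*7 + 3 = 94.
  i=5: a_5=2, p_5 = 2*2605 + 194 = 5404, q_5 = 2*94 + 7 = 195.
  i=6: a_6=2, p_6 = 2*5404 + 2605 = 13413, q_6 = 2*195 + 94 = 484.
  i=7: a_7=1, p_7 = 1*13413 + 5404 = 18817, q_7 = 1*484 + 195 = 679.
Check: 18817^2 - 768*679^2 = 354079489 - 354079488 = 1, so (x, y) = (18817, 679) solves the equation, and by the theorem it is the least positive solution.

(x, y) = (18817, 679)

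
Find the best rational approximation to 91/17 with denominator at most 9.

16/3

Expand x = 91/17 as a continued fraction with the Euclidean algorithm:
  91 = 5*17 + 6, so a_0 = 5.
  17 = 2*6 + 5, so a_1 = 2.
  6 = 1*5 + 1, so a_2 = 1.
  5 = 5*1 + 0, so a_3 = 5.
so x = [5; 2, 1, 5].
Convergents (p_i = a_i*p_{i-1} + p_{i-2}, q_i = a_i*q_{i-1} + q_{i-2} with p_{-2}=0, p_{-1}=1, q_{-2}=1, q_{-1}=0), until the denominator exceeds 9:
  i=0: a_0=5, p_0 = 5*1 + 0 = 5, q_0 = 5*0 + 1 = 1.
  i=1: a_1=2, p_1 = 2*5 + 1 = 11, q_1 = 2*1 + 0 = 2.
  i=2: a_2=1, p_2 = 1*11 + 5 = 16, q_2 = 1*2 + 1 = 3.
  i=3: a_3=5, p_3 = 5*16 + 11 = 91, q_3 = 5*3 + 2 = 17.
q_3 = 17 > 9, so the last convergent with denominator <= 9 is p_2/q_2 = 16/3.
The closest fraction with denominator <= 9 is either p_2/q_2 or the intermediate fraction (k*p_2 + p_1)/(k*q_2 + q_1) with the largest k >= 1 whose denominator stays <= 9; these approach x as k grows, and every other convergent or intermediate fraction in range is farther away.
Largest k: floor((9 - q_1)/q_2) = floor((9 - 2)/3) = 2.
That gives (2*16 + 11)/(2*3 + 2) = 43/8.
Compare the errors: |x - 16/3| = |91*3 - 16*17|/(17*3) = 1/51, and |x - 43/8| = |91*8 - 43*17|/(17*8) = 3/136.
Cross-multiplying, 1*136 = 136 < 153 = 3*51, so 1/51 is smaller: the convergent 16/3 is closer to x than 43/8.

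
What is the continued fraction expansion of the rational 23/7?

Run the Euclidean algorithm on 23 and 7; the successive quotients are the partial quotients a_0, a_1, ... (each step inverts the fractional part left over by the previous one):
  23 = 3*7 + 2, so a_0 = 3.
  7 = 3*2 + 1, so a_1 = 3.
  2 = 2*1 + 0, so a_2 = 2.
The remainder reaches 0 after 3 divisions, so the expansion has 3 partial quotients, read off in order.

[3; 3, 2]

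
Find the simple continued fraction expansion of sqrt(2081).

[45; (1, 1, 1, 1, 1, 1, 1, 1, 1, 1, 90)]

Write x_i = (sqrt(2081) + m_i)/d_i with (m_0, d_0) = (0, 1). a_0 = floor(sqrt(2081)) = 45, since 45^2 = 2025 <= 2081 < 2116 = 46^2.
Iterate m_{i+1} = d_i*a_i - m_i, d_{i+1} = (2081 - m_{i+1}^2)/d_i, a_{i+1} = floor((a_0 + m_{i+1})/d_{i+1}):
  m_1 = 1*45 - 0 = 45, d_1 = (2081 - 45^2)/1 = 56/1 = 56, a_1 = floor((45 + 45)/56) = 1.
  m_2 = 56*1 - 45 = 11, d_2 = (2081 - 11^2)/56 = 1960/56 = 35, a_2 = floor((45 + 11)/35) = 1.
  m_3 = 35*1 - 11 = 24, d_3 = (2081 - 24^2)/35 = 1505/35 = 43, a_3 = floor((45 + 24)/43) = 1.
  m_4 = 43*1 - 24 = 19, d_4 = (2081 - 19^2)/43 = 1720/43 = 40, a_4 = floor((45 + 19)/40) = 1.
  m_5 = 40*1 - 19 = 21, d_5 = (2081 - 21^2)/40 = 1640/40 = 41, a_5 = floor((45 + 21)/41) = 1.
  m_6 = 41*1 - 21 = 20, d_6 = (2081 - 20^2)/41 = 1681/41 = 41, a_6 = floor((45 + 20)/41) = 1.
  m_7 = 41*1 - 20 = 21, d_7 = (2081 - 21^2)/41 = 1640/41 = 40, a_7 = floor((45 + 21)/40) = 1.
  m_8 = 40*1 - 21 = 19, d_8 = (2081 - 19^2)/40 = 1720/40 = 43, a_8 = floor((45 + 19)/43) = 1.
  m_9 = 43*1 - 19 = 24, d_9 = (2081 - 24^2)/43 = 1505/43 = 35, a_9 = floor((45 + 24)/35) = 1.
  m_10 = 35*1 - 24 = 11, d_10 = (2081 - 11^2)/35 = 1960/35 = 56, a_10 = floor((45 + 11)/56) = 1.
  m_11 = 56*1 - 11 = 45, d_11 = (2081 - 45^2)/56 = 56/56 = 1, a_11 = floor((45 + 45)/1) = 90.
  m_12 = 1*90 - 45 = 45, d_12 = (2081 - 45^2)/1 = 56/1 = 56: (m_12, d_12) = (m_1, d_1) = (45, 56), so from here the quotients repeat a_1, ..., a_11; the period length is 11.
Hence the expansion of sqrt(2081) is a_0 = 45 followed by the repeating block 1, 1, 1, 1, 1, 1, 1, 1, 1, 1, 90 (period 11).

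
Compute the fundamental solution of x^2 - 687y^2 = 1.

(x, y) = (165337, 6308)

First expand sqrt(687) as a continued fraction. With x_i = (sqrt(687) + m_i)/d_i and (m_0, d_0) = (0, 1): a_0 = floor(sqrt(687)) = 26, since 26^2 = 676 <= 687 < 729 = 27^2.
Iterate m_{i+1} = d_i*a_i - m_i, d_{i+1} = (687 - m_{i+1}^2)/d_i, a_{i+1} = floor((a_0 + m_{i+1})/d_{i+1}):
  m_1 = 1*26 - 0 = 26, d_1 = (687 - 26^2)/1 = 11/1 = 11, a_1 = floor((26 + 26)/11) = 4.
  m_2 = 11*4 - 26 = 18, d_2 = (687 - 18^2)/11 = 363/11 = 33, a_2 = floor((26 + 18)/33) = 1.
  m_3 = 33*1 - 18 = 15, d_3 = (687 - 15^2)/33 = 462/33 = 14, a_3 = floor((26 + 15)/14) = 2.
  m_4 = 14*2 - 15 = 13, d_4 = (687 - 13^2)/14 = 518/14 = 37, a_4 = floor((26 + 13)/37) = 1.
  m_5 = 37*1 - 13 = 24, d_5 = (687 - 24^2)/37 = 111/37 = 3, a_5 = floor((26 + 24)/3) = 16.
  m_6 = 3*16 - 24 = 24, d_6 = (687 - 24^2)/3 = 111/3 = 37, a_6 = floor((26 + 24)/37) = 1.
  m_7 = 37*1 - 24 = 13, d_7 = (687 - 13^2)/37 = 518/37 = 14, a_7 = floor((26 + 13)/14) = 2.
  m_8 = 14*2 - 13 = 15, d_8 = (687 - 15^2)/14 = 462/14 = 33, a_8 = floor((26 + 15)/33) = 1.
  m_9 = 33*1 - 15 = 18, d_9 = (687 - 18^2)/33 = 363/33 = 11, a_9 = floor((26 + 18)/11) = 4.
  m_10 = 11*4 - 18 = 26, d_10 = (687 - 26^2)/11 = 11/11 = 1, a_10 = floor((26 + 26)/1) = 52.
  m_11 = 1*52 - 26 = 26, d_11 = (687 - 26^2)/1 = 11/1 = 11: (m_11, d_11) = (m_1, d_1) = (26, 11), so from here the quotients repeat a_1, ..., a_10; the period length is 10.
So sqrt(687) = [26; (4, 1, 2, 1, 16, 1, 2, 1, 4, 52)] with period length k = 10.
k is even, so the fundamental solution of x^2 - 687y^2 = 1 is (p_{k-1}, q_{k-1}) = (p_9, q_9); compute convergents through index 9.
Convergents (p_i = a_i*p_{i-1} + p_{i-2}, q_i = a_i*q_{i-1} + q_{i-2} with p_{-2}=0, p_{-1}=1, q_{-2}=1, q_{-1}=0):
  i=0: a_0=26, p_0 = 26*1 + 0 = 26, q_0 = 26*0 + 1 = 1.
  i=1: a_1=4, p_1 = 4*26 + 1 = 105, q_1 = 4*1 + 0 = 4.
  i=2: a_2=1, p_2 = 1*105 + 26 = 131, q_2 = 1*4 + 1 = 5.
  i=3: a_3=2, p_3 = 2*131 + 105 = 367, q_3 = 2*5 + 4 = 14.
  i=4: a_4=1, p_4 = 1*367 + 131 = 498, q_4 = 1*14 + 5 = 19.
  i=5: a_5=16, p_5 = 16*498 + 367 = 8335, q_5 = 16*19 + 14 = 318.
  i=6: a_6=1, p_6 = 1*8335 + 498 = 8833, q_6 = 1*318 + 19 = 337.
  i=7: a_7=2, p_7 = 2*8833 + 8335 = 26001, q_7 = 2*337 + 318 = 992.
  i=8: a_8=1, p_8 = 1*26001 + 8833 = 34834, q_8 = 1*992 + 337 = 1329.
  i=9: a_9=4, p_9 = 4*34834 + 26001 = 165337, q_9 = 4*1329 + 992 = 6308.
Check: 165337^2 - 687*6308^2 = 27336323569 - 27336323568 = 1, so (x, y) = (165337, 6308) solves the equation, and by the theorem it is the least positive solution.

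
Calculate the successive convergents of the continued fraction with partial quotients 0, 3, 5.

0/1, 1/3, 5/16

Using the convergent recurrence p_i = a_i*p_{i-1} + p_{i-2}, q_i = a_i*q_{i-1} + q_{i-2} with p_{-2}=0, p_{-1}=1, q_{-2}=1, q_{-1}=0:
  i=0: a_0=0, p_0 = 0*1 + 0 = 0, q_0 = 0*0 + 1 = 1.
  i=1: a_1=3, p_1 = 3*0 + 1 = 1, q_1 = 3*1 + 0 = 3.
  i=2: a_2=5, p_2 = 5*1 + 0 = 5, q_2 = 5*3 + 1 = 16.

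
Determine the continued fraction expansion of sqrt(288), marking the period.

[16; (1, 32)]

Write x_i = (sqrt(288) + m_i)/d_i with (m_0, d_0) = (0, 1). a_0 = floor(sqrt(288)) = 16, since 16^2 = 256 <= 288 < 289 = 17^2.
Iterate m_{i+1} = d_i*a_i - m_i, d_{i+1} = (288 - m_{i+1}^2)/d_i, a_{i+1} = floor((a_0 + m_{i+1})/d_{i+1}):
  m_1 = 1*16 - 0 = 16, d_1 = (288 - 16^2)/1 = 32/1 = 32, a_1 = floor((16 + 16)/32) = 1.
  m_2 = 32*1 - 16 = 16, d_2 = (288 - 16^2)/32 = 32/32 = 1, a_2 = floor((16 + 16)/1) = 32.
  m_3 = 1*32 - 16 = 16, d_3 = (288 - 16^2)/1 = 32/1 = 32: (m_3, d_3) = (m_1, d_1) = (16, 32), so from here the quotients repeat a_1, a_2; the period length is 2.
Hence the expansion of sqrt(288) is a_0 = 16 followed by the repeating block 1, 32 (period 2).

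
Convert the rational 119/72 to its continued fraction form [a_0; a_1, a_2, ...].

[1; 1, 1, 1, 7, 3]

Run the Euclidean algorithm on 119 and 72; the successive quotients are the partial quotients a_0, a_1, ... (each step inverts the fractional part left over by the previous one):
  119 = 1*72 + 47, so a_0 = 1.
  72 = 1*47 + 25, so a_1 = 1.
  47 = 1*25 + 22, so a_2 = 1.
  25 = 1*22 + 3, so a_3 = 1.
  22 = 7*3 + 1, so a_4 = 7.
  3 = 3*1 + 0, so a_5 = 3.
The remainder reaches 0 after 6 divisions, so the expansion has 6 partial quotients, read off in order.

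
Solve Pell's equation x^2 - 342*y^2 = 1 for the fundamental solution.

(x, y) = (37, 2)

First expand sqrt(342) as a continued fraction. With x_i = (sqrt(342) + m_i)/d_i and (m_0, d_0) = (0, 1): a_0 = floor(sqrt(342)) = 18, since 18^2 = 324 <= 342 < 361 = 19^2.
Iterate m_{i+1} = d_i*a_i - m_i, d_{i+1} = (342 - m_{i+1}^2)/d_i, a_{i+1} = floor((a_0 + m_{i+1})/d_{i+1}):
  m_1 = 1*18 - 0 = 18, d_1 = (342 - 18^2)/1 = 18/1 = 18, a_1 = floor((18 + 18)/18) = 2.
  m_2 = 18*2 - 18 = 18, d_2 = (342 - 18^2)/18 = 18/18 = 1, a_2 = floor((18 + 18)/1) = 36.
  m_3 = 1*36 - 18 = 18, d_3 = (342 - 18^2)/1 = 18/1 = 18: (m_3, d_3) = (m_1, d_1) = (18, 18), so from here the quotients repeat a_1, a_2; the period length is 2.
So sqrt(342) = [18; (2, 36)] with period length k = 2.
k is even, so the fundamental solution of x^2 - 342y^2 = 1 is (p_{k-1}, q_{k-1}) = (p_1, q_1); compute convergents through index 1.
Convergents (p_i = a_i*p_{i-1} + p_{i-2}, q_i = a_i*q_{i-1} + q_{i-2} with p_{-2}=0, p_{-1}=1, q_{-2}=1, q_{-1}=0):
  i=0: a_0=18, p_0 = 18*1 + 0 = 18, q_0 = 18*0 + 1 = 1.
  i=1: a_1=2, p_1 = 2*18 + 1 = 37, q_1 = 2*1 + 0 = 2.
Check: 37^2 - 342*2^2 = 1369 - 1368 = 1, so (x, y) = (37, 2) solves the equation, and by the theorem it is the least positive solution.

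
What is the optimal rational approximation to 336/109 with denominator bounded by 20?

Expand x = 336/109 as a continued fraction with the Euclidean algorithm:
  336 = 3*109 + 9, so a_0 = 3.
  109 = 12*9 + 1, so a_1 = 12.
  9 = 9*1 + 0, so a_2 = 9.
so x = [3; 12, 9].
Convergents (p_i = a_i*p_{i-1} + p_{i-2}, q_i = a_i*q_{i-1} + q_{i-2} with p_{-2}=0, p_{-1}=1, q_{-2}=1, q_{-1}=0), until the denominator exceeds 20:
  i=0: a_0=3, p_0 = 3*1 + 0 = 3, q_0 = 3*0 + 1 = 1.
  i=1: a_1=12, p_1 = 12*3 + 1 = 37, q_1 = 12*1 + 0 = 12.
  i=2: a_2=9, p_2 = 9*37 + 3 = 336, q_2 = 9*12 + 1 = 109.
q_2 = 109 > 20, so the last convergent with denominator <= 20 is p_1/q_1 = 37/12.
The closest fraction with denominator <= 20 is either p_1/q_1 or the intermediate fraction (k*p_1 + p_0)/(k*q_1 + q_0) with the largest k >= 1 whose denominator stays <= 20; these approach x as k grows, and every other convergent or intermediate fraction in range is farther away.
Largest k: floor((20 - q_0)/q_1) = floor((20 - 1)/12) = 1.
That gives (1*37 + 3)/(1*12 + 1) = 40/13.
Compare the errors: |x - 37/12| = |336*12 - 37*109|/(109*12) = 1/1308, and |x - 40/13| = |336*13 - 40*109|/(109*13) = 8/1417.
Cross-multiplying, 1*1417 = 1417 < 10464 = 8*1308, so 1/1308 is smaller: the convergent 37/12 is closer to x than 40/13.

37/12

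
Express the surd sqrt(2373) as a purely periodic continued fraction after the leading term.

Write x_i = (sqrt(2373) + m_i)/d_i with (m_0, d_0) = (0, 1). a_0 = floor(sqrt(2373)) = 48, since 48^2 = 2304 <= 2373 < 2401 = 49^2.
Iterate m_{i+1} = d_i*a_i - m_i, d_{i+1} = (2373 - m_{i+1}^2)/d_i, a_{i+1} = floor((a_0 + m_{i+1})/d_{i+1}):
  m_1 = 1*48 - 0 = 48, d_1 = (2373 - 48^2)/1 = 69/1 = 69, a_1 = floor((48 + 48)/69) = 1.
  m_2 = 69*1 - 48 = 21, d_2 = (2373 - 21^2)/69 = 1932/69 = 28, a_2 = floor((48 + 21)/28) = 2.
  m_3 = 28*2 - 21 = 35, d_3 = (2373 - 35^2)/28 = 1148/28 = 41, a_3 = floor((48 + 35)/41) = 2.
  m_4 = 41*2 - 35 = 47, d_4 = (2373 - 47^2)/41 = 164/41 = 4, a_4 = floor((48 + 47)/4) = 23.
  m_5 = 4*23 - 47 = 45, d_5 = (2373 - 45^2)/4 = 348/4 = 87, a_5 = floor((48 + 45)/87) = 1.
  m_6 = 87*1 - 45 = 42, d_6 = (2373 - 42^2)/87 = 609/87 = 7, a_6 = floor((48 + 42)/7) = 12.
  m_7 = 7*12 - 42 = 42, d_7 = (2373 - 42^2)/7 = 609/7 = 87, a_7 = floor((48 + 42)/87) = 1.
  m_8 = 87*1 - 42 = 45, d_8 = (2373 - 45^2)/87 = 348/87 = 4, a_8 = floor((48 + 45)/4) = 23.
  m_9 = 4*23 - 45 = 47, d_9 = (2373 - 47^2)/4 = 164/4 = 41, a_9 = floor((48 + 47)/41) = 2.
  m_10 = 41*2 - 47 = 35, d_10 = (2373 - 35^2)/41 = 1148/41 = 28, a_10 = floor((48 + 35)/28) = 2.
  m_11 = 28*2 - 35 = 21, d_11 = (2373 - 21^2)/28 = 1932/28 = 69, a_11 = floor((48 + 21)/69) = 1.
  m_12 = 69*1 - 21 = 48, d_12 = (2373 - 48^2)/69 = 69/69 = 1, a_12 = floor((48 + 48)/1) = 96.
  m_13 = 1*96 - 48 = 48, d_13 = (2373 - 48^2)/1 = 69/1 = 69: (m_13, d_13) = (m_1, d_1) = (48, 69), so from here the quotients repeat a_1, ..., a_12; the period length is 12.
Hence the expansion of sqrt(2373) is a_0 = 48 followed by the repeating block 1, 2, 2, 23, 1, 12, 1, 23, 2, 2, 1, 96 (period 12).

[48; (1, 2, 2, 23, 1, 12, 1, 23, 2, 2, 1, 96)]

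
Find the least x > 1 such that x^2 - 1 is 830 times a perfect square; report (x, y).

(x, y) = (146411, 5082)

First expand sqrt(830) as a continued fraction. With x_i = (sqrt(830) + m_i)/d_i and (m_0, d_0) = (0, 1): a_0 = floor(sqrt(830)) = 28, since 28^2 = 784 <= 830 < 841 = 29^2.
Iterate m_{i+1} = d_i*a_i - m_i, d_{i+1} = (830 - m_{i+1}^2)/d_i, a_{i+1} = floor((a_0 + m_{i+1})/d_{i+1}):
  m_1 = 1*28 - 0 = 28, d_1 = (830 - 28^2)/1 = 46/1 = 46, a_1 = floor((28 + 28)/46) = 1.
  m_2 = 46*1 - 28 = 18, d_2 = (830 - 18^2)/46 = 506/46 = 11, a_2 = floor((28 + 18)/11) = 4.
  m_3 = 11*4 - 18 = 26, d_3 = (830 - 26^2)/11 = 154/11 = 14, a_3 = floor((28 + 26)/14) = 3.
  m_4 = 14*3 - 26 = 16, d_4 = (830 - 16^2)/14 = 574/14 = 41, a_4 = floor((28 + 16)/41) = 1.
  m_5 = 41*1 - 16 = 25, d_5 = (830 - 25^2)/41 = 205/41 = 5, a_5 = floor((28 + 25)/5) = 10.
  m_6 = 5*10 - 25 = 25, d_6 = (830 - 25^2)/5 = 205/5 = 41, a_6 = floor((28 + 25)/41) = 1.
  m_7 = 41*1 - 25 = 16, d_7 = (830 - 16^2)/41 = 574/41 = 14, a_7 = floor((28 + 16)/14) = 3.
  m_8 = 14*3 - 16 = 26, d_8 = (830 - 26^2)/14 = 154/14 = 11, a_8 = floor((28 + 26)/11) = 4.
  m_9 = 11*4 - 26 = 18, d_9 = (830 - 18^2)/11 = 506/11 = 46, a_9 = floor((28 + 18)/46) = 1.
  m_10 = 46*1 - 18 = 28, d_10 = (830 - 28^2)/46 = 46/46 = 1, a_10 = floor((28 + 28)/1) = 56.
  m_11 = 1*56 - 28 = 28, d_11 = (830 - 28^2)/1 = 46/1 = 46: (m_11, d_11) = (m_1, d_1) = (28, 46), so from here the quotients repeat a_1, ..., a_10; the period length is 10.
So sqrt(830) = [28; (1, 4, 3, 1, 10, 1, 3, 4, 1, 56)] with period length k = 10.
k is even, so the fundamental solution of x^2 - 830y^2 = 1 is (p_{k-1}, q_{k-1}) = (p_9, q_9); compute convergents through index 9.
Convergents (p_i = a_i*p_{i-1} + p_{i-2}, q_i = a_i*q_{i-1} + q_{i-2} with p_{-2}=0, p_{-1}=1, q_{-2}=1, q_{-1}=0):
  i=0: a_0=28, p_0 = 28*1 + 0 = 28, q_0 = 28*0 + 1 = 1.
  i=1: a_1=1, p_1 = 1*28 + 1 = 29, q_1 = 1*1 + 0 = 1.
  i=2: a_2=4, p_2 = 4*29 + 28 = 144, q_2 = 4*1 + 1 = 5.
  i=3: a_3=3, p_3 = 3*144 + 29 = 461, q_3 = 3*5 + 1 = 16.
  i=4: a_4=1, p_4 = 1*461 + 144 = 605, q_4 = 1*16 + 5 = 21.
  i=5: a_5=10, p_5 = 10*605 + 461 = 6511, q_5 = 10*21 + 16 = 226.
  i=6: a_6=1, p_6 = 1*6511 + 605 = 7116, q_6 = 1*226 + 21 = 247.
  i=7: a_7=3, p_7 = 3*7116 + 6511 = 27859, q_7 = 3*247 + 226 = 967.
  i=8: a_8=4, p_8 = 4*27859 + 7116 = 118552, q_8 = 4*967 + 247 = 4115.
  i=9: a_9=1, p_9 = 1*118552 + 27859 = 146411, q_9 = 1*4115 + 967 = 5082.
Check: 146411^2 - 830*5082^2 = 21436180921 - 21436180920 = 1, so (x, y) = (146411, 5082) solves the equation, and by the theorem it is the least positive solution.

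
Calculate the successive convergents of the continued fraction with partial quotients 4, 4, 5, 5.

Using the convergent recurrence p_i = a_i*p_{i-1} + p_{i-2}, q_i = a_i*q_{i-1} + q_{i-2} with p_{-2}=0, p_{-1}=1, q_{-2}=1, q_{-1}=0:
  i=0: a_0=4, p_0 = 4*1 + 0 = 4, q_0 = 4*0 + 1 = 1.
  i=1: a_1=4, p_1 = 4*4 + 1 = 17, q_1 = 4*1 + 0 = 4.
  i=2: a_2=5, p_2 = 5*17 + 4 = 89, q_2 = 5*4 + 1 = 21.
  i=3: a_3=5, p_3 = 5*89 + 17 = 462, q_3 = 5*21 + 4 = 109.

4/1, 17/4, 89/21, 462/109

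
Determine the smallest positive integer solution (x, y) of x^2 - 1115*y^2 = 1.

(x, y) = (4560126, 136565)

First expand sqrt(1115) as a continued fraction. With x_i = (sqrt(1115) + m_i)/d_i and (m_0, d_0) = (0, 1): a_0 = floor(sqrt(1115)) = 33, since 33^2 = 1089 <= 1115 < 1156 = 34^2.
Iterate m_{i+1} = d_i*a_i - m_i, d_{i+1} = (1115 - m_{i+1}^2)/d_i, a_{i+1} = floor((a_0 + m_{i+1})/d_{i+1}):
  m_1 = 1*33 - 0 = 33, d_1 = (1115 - 33^2)/1 = 26/1 = 26, a_1 = floor((33 + 33)/26) = 2.
  m_2 = 26*2 - 33 = 19, d_2 = (1115 - 19^2)/26 = 754/26 = 29, a_2 = floor((33 + 19)/29) = 1.
  m_3 = 29*1 - 19 = 10, d_3 = (1115 - 10^2)/29 = 1015/29 = 35, a_3 = floor((33 + 10)/35) = 1.
  m_4 = 35*1 - 10 = 25, d_4 = (1115 - 25^2)/35 = 490/35 = 14, a_4 = floor((33 + 25)/14) = 4.
  m_5 = 14*4 - 25 = 31, d_5 = (1115 - 31^2)/14 = 154/14 = 11, a_5 = floor((33 + 31)/11) = 5.
  m_6 = 11*5 - 31 = 24, d_6 = (1115 - 24^2)/11 = 539/11 = 49, a_6 = floor((33 + 24)/49) = 1.
  m_7 = 49*1 - 24 = 25, d_7 = (1115 - 25^2)/49 = 490/49 = 10, a_7 = floor((33 + 25)/10) = 5.
  m_8 = 10*5 - 25 = 25, d_8 = (1115 - 25^2)/10 = 490/10 = 49, a_8 = floor((33 + 25)/49) = 1.
  m_9 = 49*1 - 25 = 24, d_9 = (1115 - 24^2)/49 = 539/49 = 11, a_9 = floor((33 + 24)/11) = 5.
  m_10 = 11*5 - 24 = 31, d_10 = (1115 - 31^2)/11 = 154/11 = 14, a_10 = floor((33 + 31)/14) = 4.
  m_11 = 14*4 - 31 = 25, d_11 = (1115 - 25^2)/14 = 490/14 = 35, a_11 = floor((33 + 25)/35) = 1.
  m_12 = 35*1 - 25 = 10, d_12 = (1115 - 10^2)/35 = 1015/35 = 29, a_12 = floor((33 + 10)/29) = 1.
  m_13 = 29*1 - 10 = 19, d_13 = (1115 - 19^2)/29 = 754/29 = 26, a_13 = floor((33 + 19)/26) = 2.
  m_14 = 26*2 - 19 = 33, d_14 = (1115 - 33^2)/26 = 26/26 = 1, a_14 = floor((33 + 33)/1) = 66.
  m_15 = 1*66 - 33 = 33, d_15 = (1115 - 33^2)/1 = 26/1 = 26: (m_15, d_15) = (m_1, d_1) = (33, 26), so from here the quotients repeat a_1, ..., a_14; the period length is 14.
So sqrt(1115) = [33; (2, 1, 1, 4, 5, 1, 5, 1, 5, 4, 1, 1, 2, 66)] with period length k = 14.
k is even, so the fundamental solution of x^2 - 1115y^2 = 1 is (p_{k-1}, q_{k-1}) = (p_13, q_13); compute convergents through index 13.
Convergents (p_i = a_i*p_{i-1} + p_{i-2}, q_i = a_i*q_{i-1} + q_{i-2} with p_{-2}=0, p_{-1}=1, q_{-2}=1, q_{-1}=0):
  i=0: a_0=33, p_0 = 33*1 + 0 = 33, q_0 = 33*0 + 1 = 1.
  i=1: a_1=2, p_1 = 2*33 + 1 = 67, q_1 = 2*1 + 0 = 2.
  i=2: a_2=1, p_2 = 1*67 + 33 = 100, q_2 = 1*2 + 1 = 3.
  i=3: a_3=1, p_3 = 1*100 + 67 = 167, q_3 = 1*3 + 2 = 5.
  i=4: a_4=4, p_4 = 4*167 + 100 = 768, q_4 = 4*5 + 3 = 23.
  i=5: a_5=5, p_5 = 5*768 + 167 = 4007, q_5 = 5*23 + 5 = 120.
  i=6: a_6=1, p_6 = 1*4007 + 768 = 4775, q_6 = 1*120 + 23 = 143.
  i=7: a_7=5, p_7 = 5*4775 + 4007 = 27882, q_7 = 5*143 + 120 = 835.
  i=8: a_8=1, p_8 = 1*27882 + 4775 = 32657, q_8 = 1*835 + 143 = 978.
  i=9: a_9=5, p_9 = 5*32657 + 27882 = 191167, q_9 = 5*978 + 835 = 5725.
  i=10: a_10=4, p_10 = 4*191167 + 32657 = 797325, q_10 = 4*5725 + 978 = 23878.
  i=11: a_11=1, p_11 = 1*797325 + 191167 = 988492, q_11 = 1*23878 + 5725 = 29603.
  i=12: a_12=1, p_12 = 1*988492 + 797325 = 1785817, q_12 = 1*29603 + 23878 = 53481.
  i=13: a_13=2, p_13 = 2*1785817 + 988492 = 4560126, q_13 = 2*53481 + 29603 = 136565.
Check: 4560126^2 - 1115*136565^2 = 20794749135876 - 20794749135875 = 1, so (x, y) = (4560126, 136565) solves the equation, and by the theorem it is the least positive solution.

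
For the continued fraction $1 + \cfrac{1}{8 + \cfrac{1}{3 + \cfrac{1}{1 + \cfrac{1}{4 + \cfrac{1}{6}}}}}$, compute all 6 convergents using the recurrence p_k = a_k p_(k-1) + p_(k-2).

1/1, 9/8, 28/25, 37/33, 176/157, 1093/975

Using the convergent recurrence p_i = a_i*p_{i-1} + p_{i-2}, q_i = a_i*q_{i-1} + q_{i-2} with p_{-2}=0, p_{-1}=1, q_{-2}=1, q_{-1}=0:
  i=0: a_0=1, p_0 = 1*1 + 0 = 1, q_0 = 1*0 + 1 = 1.
  i=1: a_1=8, p_1 = 8*1 + 1 = 9, q_1 = 8*1 + 0 = 8.
  i=2: a_2=3, p_2 = 3*9 + 1 = 28, q_2 = 3*8 + 1 = 25.
  i=3: a_3=1, p_3 = 1*28 + 9 = 37, q_3 = 1*25 + 8 = 33.
  i=4: a_4=4, p_4 = 4*37 + 28 = 176, q_4 = 4*33 + 25 = 157.
  i=5: a_5=6, p_5 = 6*176 + 37 = 1093, q_5 = 6*157 + 33 = 975.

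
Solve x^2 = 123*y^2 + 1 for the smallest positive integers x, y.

(x, y) = (122, 11)

First expand sqrt(123) as a continued fraction. With x_i = (sqrt(123) + m_i)/d_i and (m_0, d_0) = (0, 1): a_0 = floor(sqrt(123)) = 11, since 11^2 = 121 <= 123 < 144 = 12^2.
Iterate m_{i+1} = d_i*a_i - m_i, d_{i+1} = (123 - m_{i+1}^2)/d_i, a_{i+1} = floor((a_0 + m_{i+1})/d_{i+1}):
  m_1 = 1*11 - 0 = 11, d_1 = (123 - 11^2)/1 = 2/1 = 2, a_1 = floor((11 + 11)/2) = 11.
  m_2 = 2*11 - 11 = 11, d_2 = (123 - 11^2)/2 = 2/2 = 1, a_2 = floor((11 + 11)/1) = 22.
  m_3 = 1*22 - 11 = 11, d_3 = (123 - 11^2)/1 = 2/1 = 2: (m_3, d_3) = (m_1, d_1) = (11, 2), so from here the quotients repeat a_1, a_2; the period length is 2.
So sqrt(123) = [11; (11, 22)] with period length k = 2.
k is even, so the fundamental solution of x^2 - 123y^2 = 1 is (p_{k-1}, q_{k-1}) = (p_1, q_1); compute convergents through index 1.
Convergents (p_i = a_i*p_{i-1} + p_{i-2}, q_i = a_i*q_{i-1} + q_{i-2} with p_{-2}=0, p_{-1}=1, q_{-2}=1, q_{-1}=0):
  i=0: a_0=11, p_0 = 11*1 + 0 = 11, q_0 = 11*0 + 1 = 1.
  i=1: a_1=11, p_1 = 11*11 + 1 = 122, q_1 = 11*1 + 0 = 11.
Check: 122^2 - 123*11^2 = 14884 - 14883 = 1, so (x, y) = (122, 11) solves the equation, and by the theorem it is the least positive solution.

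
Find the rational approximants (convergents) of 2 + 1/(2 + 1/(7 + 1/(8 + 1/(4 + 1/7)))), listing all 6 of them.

2/1, 5/2, 37/15, 301/122, 1241/503, 8988/3643

Using the convergent recurrence p_i = a_i*p_{i-1} + p_{i-2}, q_i = a_i*q_{i-1} + q_{i-2} with p_{-2}=0, p_{-1}=1, q_{-2}=1, q_{-1}=0:
  i=0: a_0=2, p_0 = 2*1 + 0 = 2, q_0 = 2*0 + 1 = 1.
  i=1: a_1=2, p_1 = 2*2 + 1 = 5, q_1 = 2*1 + 0 = 2.
  i=2: a_2=7, p_2 = 7*5 + 2 = 37, q_2 = 7*2 + 1 = 15.
  i=3: a_3=8, p_3 = 8*37 + 5 = 301, q_3 = 8*15 + 2 = 122.
  i=4: a_4=4, p_4 = 4*301 + 37 = 1241, q_4 = 4*122 + 15 = 503.
  i=5: a_5=7, p_5 = 7*1241 + 301 = 8988, q_5 = 7*503 + 122 = 3643.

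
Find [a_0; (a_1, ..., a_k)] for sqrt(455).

Write x_i = (sqrt(455) + m_i)/d_i with (m_0, d_0) = (0, 1). a_0 = floor(sqrt(455)) = 21, since 21^2 = 441 <= 455 < 484 = 22^2.
Iterate m_{i+1} = d_i*a_i - m_i, d_{i+1} = (455 - m_{i+1}^2)/d_i, a_{i+1} = floor((a_0 + m_{i+1})/d_{i+1}):
  m_1 = 1*21 - 0 = 21, d_1 = (455 - 21^2)/1 = 14/1 = 14, a_1 = floor((21 + 21)/14) = 3.
  m_2 = 14*3 - 21 = 21, d_2 = (455 - 21^2)/14 = 14/14 = 1, a_2 = floor((21 + 21)/1) = 42.
  m_3 = 1*42 - 21 = 21, d_3 = (455 - 21^2)/1 = 14/1 = 14: (m_3, d_3) = (m_1, d_1) = (21, 14), so from here the quotients repeat a_1, a_2; the period length is 2.
Hence the expansion of sqrt(455) is a_0 = 21 followed by the repeating block 3, 42 (period 2).

[21; (3, 42)]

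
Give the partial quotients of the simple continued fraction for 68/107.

[0; 1, 1, 1, 2, 1, 9]

Run the Euclidean algorithm on 68 and 107; the successive quotients are the partial quotients a_0, a_1, ... (each step inverts the fractional part left over by the previous one):
  68 = 0*107 + 68, so a_0 = 0.
  107 = 1*68 + 39, so a_1 = 1.
  68 = 1*39 + 29, so a_2 = 1.
  39 = 1*29 + 10, so a_3 = 1.
  29 = 2*10 + 9, so a_4 = 2.
  10 = 1*9 + 1, so a_5 = 1.
  9 = 9*1 + 0, so a_6 = 9.
The remainder reaches 0 after 7 divisions, so the expansion has 7 partial quotients, read off in order.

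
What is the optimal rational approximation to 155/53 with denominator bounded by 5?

Expand x = 155/53 as a continued fraction with the Euclidean algorithm:
  155 = 2*53 + 49, so a_0 = 2.
  53 = 1*49 + 4, so a_1 = 1.
  49 = 12*4 + 1, so a_2 = 12.
  4 = 4*1 + 0, so a_3 = 4.
so x = [2; 1, 12, 4].
Convergents (p_i = a_i*p_{i-1} + p_{i-2}, q_i = a_i*q_{i-1} + q_{i-2} with p_{-2}=0, p_{-1}=1, q_{-2}=1, q_{-1}=0), until the denominator exceeds 5:
  i=0: a_0=2, p_0 = 2*1 + 0 = 2, q_0 = 2*0 + 1 = 1.
  i=1: a_1=1, p_1 = 1*2 + 1 = 3, q_1 = 1*1 + 0 = 1.
  i=2: a_2=12, p_2 = 12*3 + 2 = 38, q_2 = 12*1 + 1 = 13.
q_2 = 13 > 5, so the last convergent with denominator <= 5 is p_1/q_1 = 3/1.
The closest fraction with denominator <= 5 is either p_1/q_1 or the intermediate fraction (k*p_1 + p_0)/(k*q_1 + q_0) with the largest k >= 1 whose denominator stays <= 5; these approach x as k grows, and every other convergent or intermediate fraction in range is farther away.
Largest k: floor((5 - q_0)/q_1) = floor((5 - 1)/1) = 4.
That gives (4*3 + 2)/(4*1 + 1) = 14/5.
Compare the errors: |x - 3/1| = |155*1 - 3*53|/(53*1) = 4/53, and |x - 14/5| = |155*5 - 14*53|/(53*5) = 33/265.
Cross-multiplying, 4*265 = 1060 < 1749 = 33*53, so 4/53 is smaller: the convergent 3/1 is closer to x than 14/5.

3/1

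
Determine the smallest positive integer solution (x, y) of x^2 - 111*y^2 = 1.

(x, y) = (295, 28)

First expand sqrt(111) as a continued fraction. With x_i = (sqrt(111) + m_i)/d_i and (m_0, d_0) = (0, 1): a_0 = floor(sqrt(111)) = 10, since 10^2 = 100 <= 111 < 121 = 11^2.
Iterate m_{i+1} = d_i*a_i - m_i, d_{i+1} = (111 - m_{i+1}^2)/d_i, a_{i+1} = floor((a_0 + m_{i+1})/d_{i+1}):
  m_1 = 1*10 - 0 = 10, d_1 = (111 - 10^2)/1 = 11/1 = 11, a_1 = floor((10 + 10)/11) = 1.
  m_2 = 11*1 - 10 = 1, d_2 = (111 - 1^2)/11 = 110/11 = 10, a_2 = floor((10 + 1)/10) = 1.
  m_3 = 10*1 - 1 = 9, d_3 = (111 - 9^2)/10 = 30/10 = 3, a_3 = floor((10 + 9)/3) = 6.
  m_4 = 3*6 - 9 = 9, d_4 = (111 - 9^2)/3 = 30/3 = 10, a_4 = floor((10 + 9)/10) = 1.
  m_5 = 10*1 - 9 = 1, d_5 = (111 - 1^2)/10 = 110/10 = 11, a_5 = floor((10 + 1)/11) = 1.
  m_6 = 11*1 - 1 = 10, d_6 = (111 - 10^2)/11 = 11/11 = 1, a_6 = floor((10 + 10)/1) = 20.
  m_7 = 1*20 - 10 = 10, d_7 = (111 - 10^2)/1 = 11/1 = 11: (m_7, d_7) = (m_1, d_1) = (10, 11), so from here the quotients repeat a_1, ..., a_6; the period length is 6.
So sqrt(111) = [10; (1, 1, 6, 1, 1, 20)] with period length k = 6.
k is even, so the fundamental solution of x^2 - 111y^2 = 1 is (p_{k-1}, q_{k-1}) = (p_5, q_5); compute convergents through index 5.
Convergents (p_i = a_i*p_{i-1} + p_{i-2}, q_i = a_i*q_{i-1} + q_{i-2} with p_{-2}=0, p_{-1}=1, q_{-2}=1, q_{-1}=0):
  i=0: a_0=10, p_0 = 10*1 + 0 = 10, q_0 = 10*0 + 1 = 1.
  i=1: a_1=1, p_1 = 1*10 + 1 = 11, q_1 = 1*1 + 0 = 1.
  i=2: a_2=1, p_2 = 1*11 + 10 = 21, q_2 = 1*1 + 1 = 2.
  i=3: a_3=6, p_3 = 6*21 + 11 = 137, q_3 = 6*2 + 1 = 13.
  i=4: a_4=1, p_4 = 1*137 + 21 = 158, q_4 = 1*13 + 2 = 15.
  i=5: a_5=1, p_5 = 1*158 + 137 = 295, q_5 = 1*15 + 13 = 28.
Check: 295^2 - 111*28^2 = 87025 - 87024 = 1, so (x, y) = (295, 28) solves the equation, and by the theorem it is the least positive solution.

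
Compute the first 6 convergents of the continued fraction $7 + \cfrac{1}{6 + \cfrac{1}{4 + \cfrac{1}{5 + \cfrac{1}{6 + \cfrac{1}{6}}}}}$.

7/1, 43/6, 179/25, 938/131, 5807/811, 35780/4997

Using the convergent recurrence p_i = a_i*p_{i-1} + p_{i-2}, q_i = a_i*q_{i-1} + q_{i-2} with p_{-2}=0, p_{-1}=1, q_{-2}=1, q_{-1}=0:
  i=0: a_0=7, p_0 = 7*1 + 0 = 7, q_0 = 7*0 + 1 = 1.
  i=1: a_1=6, p_1 = 6*7 + 1 = 43, q_1 = 6*1 + 0 = 6.
  i=2: a_2=4, p_2 = 4*43 + 7 = 179, q_2 = 4*6 + 1 = 25.
  i=3: a_3=5, p_3 = 5*179 + 43 = 938, q_3 = 5*25 + 6 = 131.
  i=4: a_4=6, p_4 = 6*938 + 179 = 5807, q_4 = 6*131 + 25 = 811.
  i=5: a_5=6, p_5 = 6*5807 + 938 = 35780, q_5 = 6*811 + 131 = 4997.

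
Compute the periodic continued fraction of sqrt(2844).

[53; (3, 26, 3, 106)]

Write x_i = (sqrt(2844) + m_i)/d_i with (m_0, d_0) = (0, 1). a_0 = floor(sqrt(2844)) = 53, since 53^2 = 2809 <= 2844 < 2916 = 54^2.
Iterate m_{i+1} = d_i*a_i - m_i, d_{i+1} = (2844 - m_{i+1}^2)/d_i, a_{i+1} = floor((a_0 + m_{i+1})/d_{i+1}):
  m_1 = 1*53 - 0 = 53, d_1 = (2844 - 53^2)/1 = 35/1 = 35, a_1 = floor((53 + 53)/35) = 3.
  m_2 = 35*3 - 53 = 52, d_2 = (2844 - 52^2)/35 = 140/35 = 4, a_2 = floor((53 + 52)/4) = 26.
  m_3 = 4*26 - 52 = 52, d_3 = (2844 - 52^2)/4 = 140/4 = 35, a_3 = floor((53 + 52)/35) = 3.
  m_4 = 35*3 - 52 = 53, d_4 = (2844 - 53^2)/35 = 35/35 = 1, a_4 = floor((53 + 53)/1) = 106.
  m_5 = 1*106 - 53 = 53, d_5 = (2844 - 53^2)/1 = 35/1 = 35: (m_5, d_5) = (m_1, d_1) = (53, 35), so from here the quotients repeat a_1, ..., a_4; the period length is 4.
Hence the expansion of sqrt(2844) is a_0 = 53 followed by the repeating block 3, 26, 3, 106 (period 4).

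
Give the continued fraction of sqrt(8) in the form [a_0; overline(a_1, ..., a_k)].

[2; overline(1, 4)]

Write x_i = (sqrt(8) + m_i)/d_i with (m_0, d_0) = (0, 1). a_0 = floor(sqrt(8)) = 2, since 2^2 = 4 <= 8 < 9 = 3^2.
Iterate m_{i+1} = d_i*a_i - m_i, d_{i+1} = (8 - m_{i+1}^2)/d_i, a_{i+1} = floor((a_0 + m_{i+1})/d_{i+1}):
  m_1 = 1*2 - 0 = 2, d_1 = (8 - 2^2)/1 = 4/1 = 4, a_1 = floor((2 + 2)/4) = 1.
  m_2 = 4*1 - 2 = 2, d_2 = (8 - 2^2)/4 = 4/4 = 1, a_2 = floor((2 + 2)/1) = 4.
  m_3 = 1*4 - 2 = 2, d_3 = (8 - 2^2)/1 = 4/1 = 4: (m_3, d_3) = (m_1, d_1) = (2, 4), so from here the quotients repeat a_1, a_2; the period length is 2.
Hence the expansion of sqrt(8) is a_0 = 2 followed by the repeating block 1, 4 (period 2).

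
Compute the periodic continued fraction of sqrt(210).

[14; (2, 28)]

Write x_i = (sqrt(210) + m_i)/d_i with (m_0, d_0) = (0, 1). a_0 = floor(sqrt(210)) = 14, since 14^2 = 196 <= 210 < 225 = 15^2.
Iterate m_{i+1} = d_i*a_i - m_i, d_{i+1} = (210 - m_{i+1}^2)/d_i, a_{i+1} = floor((a_0 + m_{i+1})/d_{i+1}):
  m_1 = 1*14 - 0 = 14, d_1 = (210 - 14^2)/1 = 14/1 = 14, a_1 = floor((14 + 14)/14) = 2.
  m_2 = 14*2 - 14 = 14, d_2 = (210 - 14^2)/14 = 14/14 = 1, a_2 = floor((14 + 14)/1) = 28.
  m_3 = 1*28 - 14 = 14, d_3 = (210 - 14^2)/1 = 14/1 = 14: (m_3, d_3) = (m_1, d_1) = (14, 14), so from here the quotients repeat a_1, a_2; the period length is 2.
Hence the expansion of sqrt(210) is a_0 = 14 followed by the repeating block 2, 28 (period 2).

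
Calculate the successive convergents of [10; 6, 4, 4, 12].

Using the convergent recurrence p_i = a_i*p_{i-1} + p_{i-2}, q_i = a_i*q_{i-1} + q_{i-2} with p_{-2}=0, p_{-1}=1, q_{-2}=1, q_{-1}=0:
  i=0: a_0=10, p_0 = 10*1 + 0 = 10, q_0 = 10*0 + 1 = 1.
  i=1: a_1=6, p_1 = 6*10 + 1 = 61, q_1 = 6*1 + 0 = 6.
  i=2: a_2=4, p_2 = 4*61 + 10 = 254, q_2 = 4*6 + 1 = 25.
  i=3: a_3=4, p_3 = 4*254 + 61 = 1077, q_3 = 4*25 + 6 = 106.
  i=4: a_4=12, p_4 = 12*1077 + 254 = 13178, q_4 = 12*106 + 25 = 1297.

10/1, 61/6, 254/25, 1077/106, 13178/1297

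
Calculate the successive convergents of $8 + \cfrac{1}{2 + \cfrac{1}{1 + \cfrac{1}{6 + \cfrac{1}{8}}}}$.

8/1, 17/2, 25/3, 167/20, 1361/163

Using the convergent recurrence p_i = a_i*p_{i-1} + p_{i-2}, q_i = a_i*q_{i-1} + q_{i-2} with p_{-2}=0, p_{-1}=1, q_{-2}=1, q_{-1}=0:
  i=0: a_0=8, p_0 = 8*1 + 0 = 8, q_0 = 8*0 + 1 = 1.
  i=1: a_1=2, p_1 = 2*8 + 1 = 17, q_1 = 2*1 + 0 = 2.
  i=2: a_2=1, p_2 = 1*17 + 8 = 25, q_2 = 1*2 + 1 = 3.
  i=3: a_3=6, p_3 = 6*25 + 17 = 167, q_3 = 6*3 + 2 = 20.
  i=4: a_4=8, p_4 = 8*167 + 25 = 1361, q_4 = 8*20 + 3 = 163.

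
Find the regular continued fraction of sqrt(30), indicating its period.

[5; (2, 10)]

Write x_i = (sqrt(30) + m_i)/d_i with (m_0, d_0) = (0, 1). a_0 = floor(sqrt(30)) = 5, since 5^2 = 25 <= 30 < 36 = 6^2.
Iterate m_{i+1} = d_i*a_i - m_i, d_{i+1} = (30 - m_{i+1}^2)/d_i, a_{i+1} = floor((a_0 + m_{i+1})/d_{i+1}):
  m_1 = 1*5 - 0 = 5, d_1 = (30 - 5^2)/1 = 5/1 = 5, a_1 = floor((5 + 5)/5) = 2.
  m_2 = 5*2 - 5 = 5, d_2 = (30 - 5^2)/5 = 5/5 = 1, a_2 = floor((5 + 5)/1) = 10.
  m_3 = 1*10 - 5 = 5, d_3 = (30 - 5^2)/1 = 5/1 = 5: (m_3, d_3) = (m_1, d_1) = (5, 5), so from here the quotients repeat a_1, a_2; the period length is 2.
Hence the expansion of sqrt(30) is a_0 = 5 followed by the repeating block 2, 10 (period 2).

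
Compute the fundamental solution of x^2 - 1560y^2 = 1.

(x, y) = (79, 2)

First expand sqrt(1560) as a continued fraction. With x_i = (sqrt(1560) + m_i)/d_i and (m_0, d_0) = (0, 1): a_0 = floor(sqrt(1560)) = 39, since 39^2 = 1521 <= 1560 < 1600 = 40^2.
Iterate m_{i+1} = d_i*a_i - m_i, d_{i+1} = (1560 - m_{i+1}^2)/d_i, a_{i+1} = floor((a_0 + m_{i+1})/d_{i+1}):
  m_1 = 1*39 - 0 = 39, d_1 = (1560 - 39^2)/1 = 39/1 = 39, a_1 = floor((39 + 39)/39) = 2.
  m_2 = 39*2 - 39 = 39, d_2 = (1560 - 39^2)/39 = 39/39 = 1, a_2 = floor((39 + 39)/1) = 78.
  m_3 = 1*78 - 39 = 39, d_3 = (1560 - 39^2)/1 = 39/1 = 39: (m_3, d_3) = (m_1, d_1) = (39, 39), so from here the quotients repeat a_1, a_2; the period length is 2.
So sqrt(1560) = [39; (2, 78)] with period length k = 2.
k is even, so the fundamental solution of x^2 - 1560y^2 = 1 is (p_{k-1}, q_{k-1}) = (p_1, q_1); compute convergents through index 1.
Convergents (p_i = a_i*p_{i-1} + p_{i-2}, q_i = a_i*q_{i-1} + q_{i-2} with p_{-2}=0, p_{-1}=1, q_{-2}=1, q_{-1}=0):
  i=0: a_0=39, p_0 = 39*1 + 0 = 39, q_0 = 39*0 + 1 = 1.
  i=1: a_1=2, p_1 = 2*39 + 1 = 79, q_1 = 2*1 + 0 = 2.
Check: 79^2 - 1560*2^2 = 6241 - 6240 = 1, so (x, y) = (79, 2) solves the equation, and by the theorem it is the least positive solution.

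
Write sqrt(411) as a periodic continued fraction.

[20; (3, 1, 1, 1, 19, 1, 1, 1, 3, 40)]

Write x_i = (sqrt(411) + m_i)/d_i with (m_0, d_0) = (0, 1). a_0 = floor(sqrt(411)) = 20, since 20^2 = 400 <= 411 < 441 = 21^2.
Iterate m_{i+1} = d_i*a_i - m_i, d_{i+1} = (411 - m_{i+1}^2)/d_i, a_{i+1} = floor((a_0 + m_{i+1})/d_{i+1}):
  m_1 = 1*20 - 0 = 20, d_1 = (411 - 20^2)/1 = 11/1 = 11, a_1 = floor((20 + 20)/11) = 3.
  m_2 = 11*3 - 20 = 13, d_2 = (411 - 13^2)/11 = 242/11 = 22, a_2 = floor((20 + 13)/22) = 1.
  m_3 = 22*1 - 13 = 9, d_3 = (411 - 9^2)/22 = 330/22 = 15, a_3 = floor((20 + 9)/15) = 1.
  m_4 = 15*1 - 9 = 6, d_4 = (411 - 6^2)/15 = 375/15 = 25, a_4 = floor((20 + 6)/25) = 1.
  m_5 = 25*1 - 6 = 19, d_5 = (411 - 19^2)/25 = 50/25 = 2, a_5 = floor((20 + 19)/2) = 19.
  m_6 = 2*19 - 19 = 19, d_6 = (411 - 19^2)/2 = 50/2 = 25, a_6 = floor((20 + 19)/25) = 1.
  m_7 = 25*1 - 19 = 6, d_7 = (411 - 6^2)/25 = 375/25 = 15, a_7 = floor((20 + 6)/15) = 1.
  m_8 = 15*1 - 6 = 9, d_8 = (411 - 9^2)/15 = 330/15 = 22, a_8 = floor((20 + 9)/22) = 1.
  m_9 = 22*1 - 9 = 13, d_9 = (411 - 13^2)/22 = 242/22 = 11, a_9 = floor((20 + 13)/11) = 3.
  m_10 = 11*3 - 13 = 20, d_10 = (411 - 20^2)/11 = 11/11 = 1, a_10 = floor((20 + 20)/1) = 40.
  m_11 = 1*40 - 20 = 20, d_11 = (411 - 20^2)/1 = 11/1 = 11: (m_11, d_11) = (m_1, d_1) = (20, 11), so from here the quotients repeat a_1, ..., a_10; the period length is 10.
Hence the expansion of sqrt(411) is a_0 = 20 followed by the repeating block 3, 1, 1, 1, 19, 1, 1, 1, 3, 40 (period 10).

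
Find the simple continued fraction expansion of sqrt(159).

[12; (1, 1, 1, 1, 3, 1, 1, 1, 1, 24)]

Write x_i = (sqrt(159) + m_i)/d_i with (m_0, d_0) = (0, 1). a_0 = floor(sqrt(159)) = 12, since 12^2 = 144 <= 159 < 169 = 13^2.
Iterate m_{i+1} = d_i*a_i - m_i, d_{i+1} = (159 - m_{i+1}^2)/d_i, a_{i+1} = floor((a_0 + m_{i+1})/d_{i+1}):
  m_1 = 1*12 - 0 = 12, d_1 = (159 - 12^2)/1 = 15/1 = 15, a_1 = floor((12 + 12)/15) = 1.
  m_2 = 15*1 - 12 = 3, d_2 = (159 - 3^2)/15 = 150/15 = 10, a_2 = floor((12 + 3)/10) = 1.
  m_3 = 10*1 - 3 = 7, d_3 = (159 - 7^2)/10 = 110/10 = 11, a_3 = floor((12 + 7)/11) = 1.
  m_4 = 11*1 - 7 = 4, d_4 = (159 - 4^2)/11 = 143/11 = 13, a_4 = floor((12 + 4)/13) = 1.
  m_5 = 13*1 - 4 = 9, d_5 = (159 - 9^2)/13 = 78/13 = 6, a_5 = floor((12 + 9)/6) = 3.
  m_6 = 6*3 - 9 = 9, d_6 = (159 - 9^2)/6 = 78/6 = 13, a_6 = floor((12 + 9)/13) = 1.
  m_7 = 13*1 - 9 = 4, d_7 = (159 - 4^2)/13 = 143/13 = 11, a_7 = floor((12 + 4)/11) = 1.
  m_8 = 11*1 - 4 = 7, d_8 = (159 - 7^2)/11 = 110/11 = 10, a_8 = floor((12 + 7)/10) = 1.
  m_9 = 10*1 - 7 = 3, d_9 = (159 - 3^2)/10 = 150/10 = 15, a_9 = floor((12 + 3)/15) = 1.
  m_10 = 15*1 - 3 = 12, d_10 = (159 - 12^2)/15 = 15/15 = 1, a_10 = floor((12 + 12)/1) = 24.
  m_11 = 1*24 - 12 = 12, d_11 = (159 - 12^2)/1 = 15/1 = 15: (m_11, d_11) = (m_1, d_1) = (12, 15), so from here the quotients repeat a_1, ..., a_10; the period length is 10.
Hence the expansion of sqrt(159) is a_0 = 12 followed by the repeating block 1, 1, 1, 1, 3, 1, 1, 1, 1, 24 (period 10).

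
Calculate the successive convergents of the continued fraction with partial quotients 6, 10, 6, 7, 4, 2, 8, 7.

6/1, 61/10, 372/61, 2665/437, 11032/1809, 24729/4055, 208864/34249, 1486777/243798

Using the convergent recurrence p_i = a_i*p_{i-1} + p_{i-2}, q_i = a_i*q_{i-1} + q_{i-2} with p_{-2}=0, p_{-1}=1, q_{-2}=1, q_{-1}=0:
  i=0: a_0=6, p_0 = 6*1 + 0 = 6, q_0 = 6*0 + 1 = 1.
  i=1: a_1=10, p_1 = 10*6 + 1 = 61, q_1 = 10*1 + 0 = 10.
  i=2: a_2=6, p_2 = 6*61 + 6 = 372, q_2 = 6*10 + 1 = 61.
  i=3: a_3=7, p_3 = 7*372 + 61 = 2665, q_3 = 7*61 + 10 = 437.
  i=4: a_4=4, p_4 = 4*2665 + 372 = 11032, q_4 = 4*437 + 61 = 1809.
  i=5: a_5=2, p_5 = 2*11032 + 2665 = 24729, q_5 = 2*1809 + 437 = 4055.
  i=6: a_6=8, p_6 = 8*24729 + 11032 = 208864, q_6 = 8*4055 + 1809 = 34249.
  i=7: a_7=7, p_7 = 7*208864 + 24729 = 1486777, q_7 = 7*34249 + 4055 = 243798.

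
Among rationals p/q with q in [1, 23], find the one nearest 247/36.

Expand x = 247/36 as a continued fraction with the Euclidean algorithm:
  247 = 6*36 + 31, so a_0 = 6.
  36 = 1*31 + 5, so a_1 = 1.
  31 = 6*5 + 1, so a_2 = 6.
  5 = 5*1 + 0, so a_3 = 5.
so x = [6; 1, 6, 5].
Convergents (p_i = a_i*p_{i-1} + p_{i-2}, q_i = a_i*q_{i-1} + q_{i-2} with p_{-2}=0, p_{-1}=1, q_{-2}=1, q_{-1}=0), until the denominator exceeds 23:
  i=0: a_0=6, p_0 = 6*1 + 0 = 6, q_0 = 6*0 + 1 = 1.
  i=1: a_1=1, p_1 = 1*6 + 1 = 7, q_1 = 1*1 + 0 = 1.
  i=2: a_2=6, p_2 = 6*7 + 6 = 48, q_2 = 6*1 + 1 = 7.
  i=3: a_3=5, p_3 = 5*48 + 7 = 247, q_3 = 5*7 + 1 = 36.
q_3 = 36 > 23, so the last convergent with denominator <= 23 is p_2/q_2 = 48/7.
The closest fraction with denominator <= 23 is either p_2/q_2 or the intermediate fraction (k*p_2 + p_1)/(k*q_2 + q_1) with the largest k >= 1 whose denominator stays <= 23; these approach x as k grows, and every other convergent or intermediate fraction in range is farther away.
Largest k: floor((23 - q_1)/q_2) = floor((23 - 1)/7) = 3.
That gives (3*48 + 7)/(3*7 + 1) = 151/22.
Compare the errors: |x - 48/7| = |247*7 - 48*36|/(36*7) = 1/252, and |x - 151/22| = |247*22 - 151*36|/(36*22) = 2/792.
Cross-multiplying, 2*252 = 504 < 792 = 1*792, so 2/792 is smaller: the intermediate fraction 151/22 is closer to x than 48/7.

151/22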